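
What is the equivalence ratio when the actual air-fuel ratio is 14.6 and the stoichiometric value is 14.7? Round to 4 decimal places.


phi = AFR_stoich / AFR_actual
phi = 14.7 / 14.6 = 1.0068


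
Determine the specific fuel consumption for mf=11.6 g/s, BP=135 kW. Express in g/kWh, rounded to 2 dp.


SFC = (mf / BP) * 3600
Rate = 11.6 / 135 = 0.085926 g/(s*kW)
SFC = 0.085926 * 3600 = 309.33 g/kWh


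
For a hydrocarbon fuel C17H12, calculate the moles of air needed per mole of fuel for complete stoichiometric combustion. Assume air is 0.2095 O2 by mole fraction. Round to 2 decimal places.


Balanced combustion: C17H12 + 20 O2 -> 17 CO2 + 6 H2O
O2 needed = C + H/4 = 17 + 12/4 = 20.00 moles
Air moles = O2 / 0.2095 = 20.00 / 0.2095 = 95.47 moles air


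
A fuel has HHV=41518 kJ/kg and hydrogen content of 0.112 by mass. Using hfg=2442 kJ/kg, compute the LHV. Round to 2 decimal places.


LHV = HHV - hfg * 9 * H
Water correction = 2442 * 9 * 0.112 = 2461.536 kJ/kg
LHV = 41518 - 2461.536 = 39056.46 kJ/kg


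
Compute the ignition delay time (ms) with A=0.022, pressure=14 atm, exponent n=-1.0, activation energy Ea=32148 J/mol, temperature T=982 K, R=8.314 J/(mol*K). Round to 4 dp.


tau = A * P^n * exp(Ea/(R*T))
P^n = 14^(-1.0) = 0.07142857
Ea/(R*T) = 32148/(8.314*982) = 3.937608
exp(Ea/(R*T)) = 51.295742
tau = 0.022 * 0.07142857 * 51.295742 = 0.0806 ms


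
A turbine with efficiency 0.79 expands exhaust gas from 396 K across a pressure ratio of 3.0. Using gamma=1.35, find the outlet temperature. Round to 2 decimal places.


T_out = T_in * (1 - eta * (1 - PR^(-(gamma-1)/gamma)))
Exponent = -(1.35-1)/1.35 = -0.25925926
PR^exp = 3.0^(-0.25925926) = 0.75214556
Factor = 1 - 0.79*(1 - 0.75214556) = 0.80419499
T_out = 396 * 0.80419499 = 318.46 K


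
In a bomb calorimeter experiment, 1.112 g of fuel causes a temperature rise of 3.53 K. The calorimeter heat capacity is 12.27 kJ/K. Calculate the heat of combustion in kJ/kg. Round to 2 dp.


Hc = C_cal * delta_T / m_fuel
Q_released = 12.27 * 3.53 = 43.3131 kJ
m_fuel = 1.112 g = 1.112/1000 kg = 0.001112 kg
Hc = 43.3131 / 0.001112 = 38950.63 kJ/kg


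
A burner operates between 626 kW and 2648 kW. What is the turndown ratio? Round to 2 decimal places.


TDR = Q_max / Q_min
TDR = 2648 / 626 = 4.23


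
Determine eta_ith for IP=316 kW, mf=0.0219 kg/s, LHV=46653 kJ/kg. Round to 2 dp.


eta_ith = (IP / (mf * LHV)) * 100
Denominator = 0.0219 * 46653 = 1021.7007 kW
eta_ith = (316 / 1021.7007) * 100 = 30.93%


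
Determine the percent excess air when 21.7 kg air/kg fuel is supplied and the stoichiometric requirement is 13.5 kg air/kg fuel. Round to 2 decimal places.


Excess air = actual - stoichiometric = 21.7 - 13.5 = 8.20 kg/kg fuel
Excess air % = (excess / stoich) * 100 = (8.20 / 13.5) * 100 = 60.74%


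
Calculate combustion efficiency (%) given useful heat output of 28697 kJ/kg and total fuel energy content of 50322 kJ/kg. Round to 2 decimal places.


Efficiency = (Q_useful / Q_fuel) * 100
Efficiency = (28697 / 50322) * 100
Efficiency = 0.5703 * 100 = 57.03%


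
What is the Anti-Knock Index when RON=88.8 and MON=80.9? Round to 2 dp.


AKI = (RON + MON) / 2
AKI = (88.8 + 80.9) / 2
AKI = 169.7 / 2 = 84.85


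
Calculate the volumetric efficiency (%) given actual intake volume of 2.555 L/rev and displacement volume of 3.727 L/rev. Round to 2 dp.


eta_v = (V_actual / V_disp) * 100
Ratio = 2.555 / 3.727 = 0.6855
eta_v = 0.6855 * 100 = 68.55%


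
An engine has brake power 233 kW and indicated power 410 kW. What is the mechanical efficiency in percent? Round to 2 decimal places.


eta_mech = (BP / IP) * 100
Ratio = 233 / 410 = 0.5683
eta_mech = 0.5683 * 100 = 56.83%


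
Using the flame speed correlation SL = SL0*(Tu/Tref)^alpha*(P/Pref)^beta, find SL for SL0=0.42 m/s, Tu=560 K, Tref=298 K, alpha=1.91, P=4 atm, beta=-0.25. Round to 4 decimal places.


SL = SL0 * (Tu/Tref)^alpha * (P/Pref)^beta
T ratio = 560/298 = 1.87919463
(T ratio)^alpha = 1.87919463^1.91 = 3.336461
(P/Pref)^beta = 4^(-0.25) = 0.707107
SL = 0.42 * 3.336461 * 0.707107 = 0.9909 m/s


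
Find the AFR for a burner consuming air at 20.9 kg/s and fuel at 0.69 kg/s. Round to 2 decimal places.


AFR = m_air / m_fuel
AFR = 20.9 / 0.69 = 30.29


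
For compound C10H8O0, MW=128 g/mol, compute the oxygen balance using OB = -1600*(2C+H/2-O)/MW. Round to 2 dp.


OB = -1600 * (2C + H/2 - O) / MW
Inner = 2*10 + 8/2 - 0 = 24.00
OB = -1600 * 24.00 / 128 = -300.00%


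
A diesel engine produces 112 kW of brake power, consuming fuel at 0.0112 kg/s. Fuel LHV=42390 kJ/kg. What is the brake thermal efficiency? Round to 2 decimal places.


eta_BTE = (BP / (mf * LHV)) * 100
Denominator = 0.0112 * 42390 = 474.7680 kW
eta_BTE = (112 / 474.7680) * 100 = 23.59%


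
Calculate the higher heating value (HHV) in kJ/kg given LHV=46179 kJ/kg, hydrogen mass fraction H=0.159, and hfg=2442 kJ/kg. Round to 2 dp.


HHV = LHV + hfg * 9 * H
Water addition = 2442 * 9 * 0.159 = 3494.502 kJ/kg
HHV = 46179 + 3494.502 = 49673.50 kJ/kg


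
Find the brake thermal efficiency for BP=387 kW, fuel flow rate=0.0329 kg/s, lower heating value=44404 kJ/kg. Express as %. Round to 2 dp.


eta_BTE = (BP / (mf * LHV)) * 100
Denominator = 0.0329 * 44404 = 1460.8916 kW
eta_BTE = (387 / 1460.8916) * 100 = 26.49%


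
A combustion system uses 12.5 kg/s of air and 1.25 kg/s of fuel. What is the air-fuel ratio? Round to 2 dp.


AFR = m_air / m_fuel
AFR = 12.5 / 1.25 = 10.00


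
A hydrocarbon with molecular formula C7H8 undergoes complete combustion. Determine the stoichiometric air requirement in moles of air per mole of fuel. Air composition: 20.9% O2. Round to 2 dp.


Balanced combustion: C7H8 + 9 O2 -> 7 CO2 + 4 H2O
O2 needed = C + H/4 = 7 + 8/4 = 9.00 moles
Air moles = O2 / 0.209 = 9.00 / 0.209 = 43.06 moles air


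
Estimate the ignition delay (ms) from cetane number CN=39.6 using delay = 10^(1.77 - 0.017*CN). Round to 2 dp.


delay = 10^(1.77 - 0.017*CN)
Exponent = 1.77 - 0.017*39.6 = 1.0968
delay = 10^1.0968 = 12.50 ms


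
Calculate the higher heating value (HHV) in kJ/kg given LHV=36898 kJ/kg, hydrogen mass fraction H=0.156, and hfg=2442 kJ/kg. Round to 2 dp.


HHV = LHV + hfg * 9 * H
Water addition = 2442 * 9 * 0.156 = 3428.568 kJ/kg
HHV = 36898 + 3428.568 = 40326.57 kJ/kg


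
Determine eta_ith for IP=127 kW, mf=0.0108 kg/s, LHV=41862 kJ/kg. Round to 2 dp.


eta_ith = (IP / (mf * LHV)) * 100
Denominator = 0.0108 * 41862 = 452.1096 kW
eta_ith = (127 / 452.1096) * 100 = 28.09%


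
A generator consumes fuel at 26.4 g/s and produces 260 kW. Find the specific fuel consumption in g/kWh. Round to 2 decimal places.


SFC = (mf / BP) * 3600
Rate = 26.4 / 260 = 0.101538 g/(s*kW)
SFC = 0.101538 * 3600 = 365.54 g/kWh


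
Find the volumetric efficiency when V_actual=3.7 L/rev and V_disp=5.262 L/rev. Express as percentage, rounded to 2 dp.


eta_v = (V_actual / V_disp) * 100
Ratio = 3.7 / 5.262 = 0.7032
eta_v = 0.7032 * 100 = 70.32%


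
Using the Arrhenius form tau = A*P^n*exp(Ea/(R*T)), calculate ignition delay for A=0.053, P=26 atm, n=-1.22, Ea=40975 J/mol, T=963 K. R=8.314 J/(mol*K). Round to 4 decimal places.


tau = A * P^n * exp(Ea/(R*T))
P^n = 26^(-1.22) = 0.01878160
Ea/(R*T) = 40975/(8.314*963) = 5.117792
exp(Ea/(R*T)) = 166.966348
tau = 0.053 * 0.01878160 * 166.966348 = 0.1662 ms


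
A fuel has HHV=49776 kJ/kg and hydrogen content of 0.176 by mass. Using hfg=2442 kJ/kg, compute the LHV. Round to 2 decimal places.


LHV = HHV - hfg * 9 * H
Water correction = 2442 * 9 * 0.176 = 3868.128 kJ/kg
LHV = 49776 - 3868.128 = 45907.87 kJ/kg


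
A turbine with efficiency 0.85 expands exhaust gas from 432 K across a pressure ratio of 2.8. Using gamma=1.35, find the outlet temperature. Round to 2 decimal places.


T_out = T_in * (1 - eta * (1 - PR^(-(gamma-1)/gamma)))
Exponent = -(1.35-1)/1.35 = -0.25925926
PR^exp = 2.8^(-0.25925926) = 0.76572026
Factor = 1 - 0.85*(1 - 0.76572026) = 0.80086222
T_out = 432 * 0.80086222 = 345.97 K


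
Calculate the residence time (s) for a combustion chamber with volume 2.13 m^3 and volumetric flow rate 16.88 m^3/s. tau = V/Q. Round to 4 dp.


tau = V / Q_flow
tau = 2.13 / 16.88 = 0.1262 s


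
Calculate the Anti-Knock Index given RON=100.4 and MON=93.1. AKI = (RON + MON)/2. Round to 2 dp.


AKI = (RON + MON) / 2
AKI = (100.4 + 93.1) / 2
AKI = 193.5 / 2 = 96.75


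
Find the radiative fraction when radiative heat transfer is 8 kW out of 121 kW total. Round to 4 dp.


f_rad = Q_rad / Q_total
f_rad = 8 / 121 = 0.0661


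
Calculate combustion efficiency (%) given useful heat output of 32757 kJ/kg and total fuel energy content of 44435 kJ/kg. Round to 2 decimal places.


Efficiency = (Q_useful / Q_fuel) * 100
Efficiency = (32757 / 44435) * 100
Efficiency = 0.7372 * 100 = 73.72%


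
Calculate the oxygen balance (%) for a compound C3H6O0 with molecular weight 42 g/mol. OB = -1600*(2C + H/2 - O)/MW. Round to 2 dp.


OB = -1600 * (2C + H/2 - O) / MW
Inner = 2*3 + 6/2 - 0 = 9.00
OB = -1600 * 9.00 / 42 = -342.86%


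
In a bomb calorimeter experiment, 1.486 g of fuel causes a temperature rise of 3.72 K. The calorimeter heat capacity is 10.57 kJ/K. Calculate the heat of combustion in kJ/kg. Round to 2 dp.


Hc = C_cal * delta_T / m_fuel
Q_released = 10.57 * 3.72 = 39.3204 kJ
m_fuel = 1.486 g = 1.486/1000 kg = 0.001486 kg
Hc = 39.3204 / 0.001486 = 26460.57 kJ/kg


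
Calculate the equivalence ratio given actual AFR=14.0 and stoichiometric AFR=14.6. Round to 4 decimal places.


phi = AFR_stoich / AFR_actual
phi = 14.6 / 14.0 = 1.0429


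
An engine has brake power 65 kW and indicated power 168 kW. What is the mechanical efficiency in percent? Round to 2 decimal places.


eta_mech = (BP / IP) * 100
Ratio = 65 / 168 = 0.3869
eta_mech = 0.3869 * 100 = 38.69%


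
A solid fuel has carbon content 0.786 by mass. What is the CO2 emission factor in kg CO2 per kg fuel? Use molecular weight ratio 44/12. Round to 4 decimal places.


EF = C_frac * (M_CO2 / M_C)
EF = 0.786 * (44/12)
EF = 0.786 * 3.666667 = 2.8820 kg_CO2/kg_fuel


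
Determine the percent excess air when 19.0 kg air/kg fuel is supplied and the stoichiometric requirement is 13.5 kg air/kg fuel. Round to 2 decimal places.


Excess air = actual - stoichiometric = 19.0 - 13.5 = 5.50 kg/kg fuel
Excess air % = (excess / stoich) * 100 = (5.50 / 13.5) * 100 = 40.74%


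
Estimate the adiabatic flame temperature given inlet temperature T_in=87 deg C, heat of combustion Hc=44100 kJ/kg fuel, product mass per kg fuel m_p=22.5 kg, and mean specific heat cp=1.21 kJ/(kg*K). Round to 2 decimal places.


T_ad = T_in + Hc / (m_p * cp)
Denominator = 22.5 * 1.21 = 27.2250
Temperature rise = 44100 / 27.2250 = 1619.83 K
T_ad = 87 + 1619.83 = 1706.83 deg C


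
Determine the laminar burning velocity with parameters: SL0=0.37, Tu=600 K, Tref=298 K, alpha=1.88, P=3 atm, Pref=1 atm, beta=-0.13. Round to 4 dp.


SL = SL0 * (Tu/Tref)^alpha * (P/Pref)^beta
T ratio = 600/298 = 2.01342282
(T ratio)^alpha = 2.01342282^1.88 = 3.727329
(P/Pref)^beta = 3^(-0.13) = 0.866910
SL = 0.37 * 3.727329 * 0.866910 = 1.1956 m/s


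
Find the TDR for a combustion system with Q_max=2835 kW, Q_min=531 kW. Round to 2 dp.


TDR = Q_max / Q_min
TDR = 2835 / 531 = 5.34


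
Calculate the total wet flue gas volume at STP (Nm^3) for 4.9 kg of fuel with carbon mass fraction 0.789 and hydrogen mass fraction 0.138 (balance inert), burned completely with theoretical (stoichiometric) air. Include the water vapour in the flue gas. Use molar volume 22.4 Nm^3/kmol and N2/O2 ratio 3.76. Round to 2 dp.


Per kg fuel: CO2 = (C/12 kmol)*22.4 = (0.789/12)*22.4 = 1.47280 Nm^3
Per kg fuel: H2O = (H/2 kmol)*22.4 = (0.138/2)*22.4 = 1.54560 Nm^3
O2 needed per kg fuel = C/12 + H/4 = 0.789/12 + 0.138/4 = 0.10025000 kmol
Per kg fuel: N2 = O2*3.76*22.4 = 0.10025000*3.76*22.4 = 8.44346 Nm^3
Total per kg = 1.47280 + 1.54560 + 8.44346 = 11.46186 Nm^3
Total = 11.46186 * 4.9 = 56.16 Nm^3


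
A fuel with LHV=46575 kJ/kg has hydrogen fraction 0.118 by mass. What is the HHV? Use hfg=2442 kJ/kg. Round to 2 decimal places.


HHV = LHV + hfg * 9 * H
Water addition = 2442 * 9 * 0.118 = 2593.404 kJ/kg
HHV = 46575 + 2593.404 = 49168.40 kJ/kg


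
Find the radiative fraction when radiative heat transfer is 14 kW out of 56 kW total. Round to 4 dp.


f_rad = Q_rad / Q_total
f_rad = 14 / 56 = 0.2500


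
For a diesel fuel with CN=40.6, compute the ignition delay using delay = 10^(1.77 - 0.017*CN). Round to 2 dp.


delay = 10^(1.77 - 0.017*CN)
Exponent = 1.77 - 0.017*40.6 = 1.0798
delay = 10^1.0798 = 12.02 ms


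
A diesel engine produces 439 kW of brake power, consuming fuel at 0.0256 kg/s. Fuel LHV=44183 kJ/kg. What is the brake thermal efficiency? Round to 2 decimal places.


eta_BTE = (BP / (mf * LHV)) * 100
Denominator = 0.0256 * 44183 = 1131.0848 kW
eta_BTE = (439 / 1131.0848) * 100 = 38.81%


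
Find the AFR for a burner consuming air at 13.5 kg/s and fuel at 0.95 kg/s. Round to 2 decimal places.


AFR = m_air / m_fuel
AFR = 13.5 / 0.95 = 14.21


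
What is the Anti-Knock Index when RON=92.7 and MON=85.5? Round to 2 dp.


AKI = (RON + MON) / 2
AKI = (92.7 + 85.5) / 2
AKI = 178.2 / 2 = 89.10


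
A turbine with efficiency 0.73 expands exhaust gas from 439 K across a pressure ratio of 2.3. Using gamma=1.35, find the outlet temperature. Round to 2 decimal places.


T_out = T_in * (1 - eta * (1 - PR^(-(gamma-1)/gamma)))
Exponent = -(1.35-1)/1.35 = -0.25925926
PR^exp = 2.3^(-0.25925926) = 0.80578413
Factor = 1 - 0.73*(1 - 0.80578413) = 0.85822241
T_out = 439 * 0.85822241 = 376.76 K


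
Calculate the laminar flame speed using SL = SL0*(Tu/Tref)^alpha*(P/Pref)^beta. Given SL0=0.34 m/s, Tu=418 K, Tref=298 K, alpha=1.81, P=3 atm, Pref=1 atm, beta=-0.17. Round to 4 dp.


SL = SL0 * (Tu/Tref)^alpha * (P/Pref)^beta
T ratio = 418/298 = 1.40268456
(T ratio)^alpha = 1.40268456^1.81 = 1.845005
(P/Pref)^beta = 3^(-0.17) = 0.829639
SL = 0.34 * 1.845005 * 0.829639 = 0.5204 m/s


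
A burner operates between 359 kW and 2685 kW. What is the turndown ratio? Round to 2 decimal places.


TDR = Q_max / Q_min
TDR = 2685 / 359 = 7.48


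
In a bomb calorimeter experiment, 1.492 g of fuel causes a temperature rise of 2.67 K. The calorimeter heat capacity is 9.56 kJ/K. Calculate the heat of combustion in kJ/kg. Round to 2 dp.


Hc = C_cal * delta_T / m_fuel
Q_released = 9.56 * 2.67 = 25.5252 kJ
m_fuel = 1.492 g = 1.492/1000 kg = 0.001492 kg
Hc = 25.5252 / 0.001492 = 17108.04 kJ/kg


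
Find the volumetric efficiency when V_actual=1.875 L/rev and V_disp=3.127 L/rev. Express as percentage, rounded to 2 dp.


eta_v = (V_actual / V_disp) * 100
Ratio = 1.875 / 3.127 = 0.5996
eta_v = 0.5996 * 100 = 59.96%


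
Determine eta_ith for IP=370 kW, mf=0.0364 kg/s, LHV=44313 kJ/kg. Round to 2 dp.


eta_ith = (IP / (mf * LHV)) * 100
Denominator = 0.0364 * 44313 = 1612.9932 kW
eta_ith = (370 / 1612.9932) * 100 = 22.94%


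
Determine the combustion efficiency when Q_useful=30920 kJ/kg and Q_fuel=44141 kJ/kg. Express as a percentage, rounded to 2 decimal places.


Efficiency = (Q_useful / Q_fuel) * 100
Efficiency = (30920 / 44141) * 100
Efficiency = 0.7005 * 100 = 70.05%


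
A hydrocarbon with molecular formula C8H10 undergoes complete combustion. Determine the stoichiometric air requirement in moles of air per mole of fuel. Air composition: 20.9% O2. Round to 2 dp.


Balanced combustion: C8H10 + 10.5 O2 -> 8 CO2 + 5 H2O
O2 needed = C + H/4 = 8 + 10/4 = 10.50 moles
Air moles = O2 / 0.209 = 10.50 / 0.209 = 50.24 moles air


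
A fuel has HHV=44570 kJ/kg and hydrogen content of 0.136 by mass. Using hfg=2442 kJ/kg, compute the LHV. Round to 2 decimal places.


LHV = HHV - hfg * 9 * H
Water correction = 2442 * 9 * 0.136 = 2989.008 kJ/kg
LHV = 44570 - 2989.008 = 41580.99 kJ/kg


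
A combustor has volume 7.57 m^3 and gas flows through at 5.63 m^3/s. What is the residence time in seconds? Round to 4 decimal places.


tau = V / Q_flow
tau = 7.57 / 5.63 = 1.3446 s


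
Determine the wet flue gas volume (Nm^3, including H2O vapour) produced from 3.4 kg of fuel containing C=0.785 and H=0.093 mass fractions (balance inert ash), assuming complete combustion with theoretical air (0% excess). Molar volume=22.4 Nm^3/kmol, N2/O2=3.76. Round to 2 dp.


Per kg fuel: CO2 = (C/12 kmol)*22.4 = (0.785/12)*22.4 = 1.46533 Nm^3
Per kg fuel: H2O = (H/2 kmol)*22.4 = (0.093/2)*22.4 = 1.04160 Nm^3
O2 needed per kg fuel = C/12 + H/4 = 0.785/12 + 0.093/4 = 0.08866667 kmol
Per kg fuel: N2 = O2*3.76*22.4 = 0.08866667*3.76*22.4 = 7.46786 Nm^3
Total per kg = 1.46533 + 1.04160 + 7.46786 = 9.97479 Nm^3
Total = 9.97479 * 3.4 = 33.91 Nm^3


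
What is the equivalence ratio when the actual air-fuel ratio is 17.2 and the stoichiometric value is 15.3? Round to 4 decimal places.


phi = AFR_stoich / AFR_actual
phi = 15.3 / 17.2 = 0.8895


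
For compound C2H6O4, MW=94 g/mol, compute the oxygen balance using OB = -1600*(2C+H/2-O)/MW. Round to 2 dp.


OB = -1600 * (2C + H/2 - O) / MW
Inner = 2*2 + 6/2 - 4 = 3.00
OB = -1600 * 3.00 / 94 = -51.06%


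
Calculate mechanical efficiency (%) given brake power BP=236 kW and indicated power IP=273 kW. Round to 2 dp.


eta_mech = (BP / IP) * 100
Ratio = 236 / 273 = 0.8645
eta_mech = 0.8645 * 100 = 86.45%


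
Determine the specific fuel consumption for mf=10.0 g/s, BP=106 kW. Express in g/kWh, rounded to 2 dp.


SFC = (mf / BP) * 3600
Rate = 10.0 / 106 = 0.094340 g/(s*kW)
SFC = 0.094340 * 3600 = 339.62 g/kWh


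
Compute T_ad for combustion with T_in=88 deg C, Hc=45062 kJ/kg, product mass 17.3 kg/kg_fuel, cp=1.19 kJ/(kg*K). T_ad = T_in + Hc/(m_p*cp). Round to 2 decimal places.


T_ad = T_in + Hc / (m_p * cp)
Denominator = 17.3 * 1.19 = 20.5870
Temperature rise = 45062 / 20.5870 = 2188.86 K
T_ad = 88 + 2188.86 = 2276.86 deg C


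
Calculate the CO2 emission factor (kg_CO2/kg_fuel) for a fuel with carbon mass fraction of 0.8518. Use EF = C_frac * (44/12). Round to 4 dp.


EF = C_frac * (M_CO2 / M_C)
EF = 0.8518 * (44/12)
EF = 0.8518 * 3.666667 = 3.1233 kg_CO2/kg_fuel


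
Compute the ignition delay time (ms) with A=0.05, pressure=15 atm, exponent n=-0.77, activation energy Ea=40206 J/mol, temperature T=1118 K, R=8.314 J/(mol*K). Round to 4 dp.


tau = A * P^n * exp(Ea/(R*T))
P^n = 15^(-0.77) = 0.12428243
Ea/(R*T) = 40206/(8.314*1118) = 4.325527
exp(Ea/(R*T)) = 75.605359
tau = 0.05 * 0.12428243 * 75.605359 = 0.4698 ms


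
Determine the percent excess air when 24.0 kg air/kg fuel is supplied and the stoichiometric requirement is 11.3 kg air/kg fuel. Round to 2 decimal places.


Excess air = actual - stoichiometric = 24.0 - 11.3 = 12.70 kg/kg fuel
Excess air % = (excess / stoich) * 100 = (12.70 / 11.3) * 100 = 112.39%


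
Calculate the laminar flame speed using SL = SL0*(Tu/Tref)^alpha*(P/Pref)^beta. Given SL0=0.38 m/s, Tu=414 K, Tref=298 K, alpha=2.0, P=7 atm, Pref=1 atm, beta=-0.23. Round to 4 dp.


SL = SL0 * (Tu/Tref)^alpha * (P/Pref)^beta
T ratio = 414/298 = 1.38926174
(T ratio)^alpha = 1.38926174^2.0 = 1.930048
(P/Pref)^beta = 7^(-0.23) = 0.639186
SL = 0.38 * 1.930048 * 0.639186 = 0.4688 m/s


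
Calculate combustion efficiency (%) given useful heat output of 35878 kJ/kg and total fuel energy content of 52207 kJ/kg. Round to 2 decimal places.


Efficiency = (Q_useful / Q_fuel) * 100
Efficiency = (35878 / 52207) * 100
Efficiency = 0.6872 * 100 = 68.72%


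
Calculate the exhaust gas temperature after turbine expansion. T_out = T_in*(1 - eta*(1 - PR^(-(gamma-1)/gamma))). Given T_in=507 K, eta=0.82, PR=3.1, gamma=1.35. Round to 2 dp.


T_out = T_in * (1 - eta * (1 - PR^(-(gamma-1)/gamma)))
Exponent = -(1.35-1)/1.35 = -0.25925926
PR^exp = 3.1^(-0.25925926) = 0.74577862
Factor = 1 - 0.82*(1 - 0.74577862) = 0.79153847
T_out = 507 * 0.79153847 = 401.31 K


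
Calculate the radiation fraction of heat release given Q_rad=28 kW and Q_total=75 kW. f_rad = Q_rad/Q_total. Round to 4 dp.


f_rad = Q_rad / Q_total
f_rad = 28 / 75 = 0.3733


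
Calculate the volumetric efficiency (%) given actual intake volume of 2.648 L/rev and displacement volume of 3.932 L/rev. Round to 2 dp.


eta_v = (V_actual / V_disp) * 100
Ratio = 2.648 / 3.932 = 0.6734
eta_v = 0.6734 * 100 = 67.34%


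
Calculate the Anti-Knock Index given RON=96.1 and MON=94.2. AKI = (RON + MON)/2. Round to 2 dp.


AKI = (RON + MON) / 2
AKI = (96.1 + 94.2) / 2
AKI = 190.3 / 2 = 95.15


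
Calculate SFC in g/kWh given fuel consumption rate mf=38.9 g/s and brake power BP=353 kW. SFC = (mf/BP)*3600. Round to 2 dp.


SFC = (mf / BP) * 3600
Rate = 38.9 / 353 = 0.110198 g/(s*kW)
SFC = 0.110198 * 3600 = 396.71 g/kWh


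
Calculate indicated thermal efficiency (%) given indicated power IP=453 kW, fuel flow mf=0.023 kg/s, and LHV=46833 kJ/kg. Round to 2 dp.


eta_ith = (IP / (mf * LHV)) * 100
Denominator = 0.023 * 46833 = 1077.1590 kW
eta_ith = (453 / 1077.1590) * 100 = 42.06%


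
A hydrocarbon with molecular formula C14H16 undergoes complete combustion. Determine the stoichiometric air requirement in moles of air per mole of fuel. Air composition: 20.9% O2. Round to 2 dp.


Balanced combustion: C14H16 + 18 O2 -> 14 CO2 + 8 H2O
O2 needed = C + H/4 = 14 + 16/4 = 18.00 moles
Air moles = O2 / 0.209 = 18.00 / 0.209 = 86.12 moles air


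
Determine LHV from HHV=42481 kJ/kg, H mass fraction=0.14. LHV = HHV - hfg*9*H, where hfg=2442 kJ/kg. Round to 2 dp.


LHV = HHV - hfg * 9 * H
Water correction = 2442 * 9 * 0.14 = 3076.920 kJ/kg
LHV = 42481 - 3076.920 = 39404.08 kJ/kg


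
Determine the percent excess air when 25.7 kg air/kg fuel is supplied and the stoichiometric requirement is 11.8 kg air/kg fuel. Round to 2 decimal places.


Excess air = actual - stoichiometric = 25.7 - 11.8 = 13.90 kg/kg fuel
Excess air % = (excess / stoich) * 100 = (13.90 / 11.8) * 100 = 117.80%


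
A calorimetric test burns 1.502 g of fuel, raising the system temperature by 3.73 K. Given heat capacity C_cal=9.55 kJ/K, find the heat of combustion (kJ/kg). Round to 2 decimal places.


Hc = C_cal * delta_T / m_fuel
Q_released = 9.55 * 3.73 = 35.6215 kJ
m_fuel = 1.502 g = 1.502/1000 kg = 0.001502 kg
Hc = 35.6215 / 0.001502 = 23716.05 kJ/kg


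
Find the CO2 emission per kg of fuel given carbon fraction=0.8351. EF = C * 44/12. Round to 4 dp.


EF = C_frac * (M_CO2 / M_C)
EF = 0.8351 * (44/12)
EF = 0.8351 * 3.666667 = 3.0620 kg_CO2/kg_fuel


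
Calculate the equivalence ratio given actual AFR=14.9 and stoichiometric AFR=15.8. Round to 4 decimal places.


phi = AFR_stoich / AFR_actual
phi = 15.8 / 14.9 = 1.0604


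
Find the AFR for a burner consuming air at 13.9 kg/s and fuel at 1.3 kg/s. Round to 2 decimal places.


AFR = m_air / m_fuel
AFR = 13.9 / 1.3 = 10.69


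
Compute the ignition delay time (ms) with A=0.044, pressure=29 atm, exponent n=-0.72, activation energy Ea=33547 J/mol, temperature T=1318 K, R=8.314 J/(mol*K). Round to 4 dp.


tau = A * P^n * exp(Ea/(R*T))
P^n = 29^(-0.72) = 0.08852653
Ea/(R*T) = 33547/(8.314*1318) = 3.061458
exp(Ea/(R*T)) = 21.358668
tau = 0.044 * 0.08852653 * 21.358668 = 0.0832 ms


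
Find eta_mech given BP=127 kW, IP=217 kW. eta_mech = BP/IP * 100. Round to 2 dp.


eta_mech = (BP / IP) * 100
Ratio = 127 / 217 = 0.5853
eta_mech = 0.5853 * 100 = 58.53%


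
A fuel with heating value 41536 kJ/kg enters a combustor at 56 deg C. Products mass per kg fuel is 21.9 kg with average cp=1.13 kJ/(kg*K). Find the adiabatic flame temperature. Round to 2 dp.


T_ad = T_in + Hc / (m_p * cp)
Denominator = 21.9 * 1.13 = 24.7470
Temperature rise = 41536 / 24.7470 = 1678.43 K
T_ad = 56 + 1678.43 = 1734.43 deg C


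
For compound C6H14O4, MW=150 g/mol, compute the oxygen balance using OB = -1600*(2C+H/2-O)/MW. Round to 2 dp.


OB = -1600 * (2C + H/2 - O) / MW
Inner = 2*6 + 14/2 - 4 = 15.00
OB = -1600 * 15.00 / 150 = -160.00%


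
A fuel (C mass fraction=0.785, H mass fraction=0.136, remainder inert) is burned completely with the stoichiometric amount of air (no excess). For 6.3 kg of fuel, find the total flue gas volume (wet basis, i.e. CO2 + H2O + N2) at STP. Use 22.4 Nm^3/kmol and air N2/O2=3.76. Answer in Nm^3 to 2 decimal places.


Per kg fuel: CO2 = (C/12 kmol)*22.4 = (0.785/12)*22.4 = 1.46533 Nm^3
Per kg fuel: H2O = (H/2 kmol)*22.4 = (0.136/2)*22.4 = 1.52320 Nm^3
O2 needed per kg fuel = C/12 + H/4 = 0.785/12 + 0.136/4 = 0.09941667 kmol
Per kg fuel: N2 = O2*3.76*22.4 = 0.09941667*3.76*22.4 = 8.37327 Nm^3
Total per kg = 1.46533 + 1.52320 + 8.37327 = 11.36180 Nm^3
Total = 11.36180 * 6.3 = 71.58 Nm^3


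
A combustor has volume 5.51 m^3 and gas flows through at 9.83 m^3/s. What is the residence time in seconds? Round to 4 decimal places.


tau = V / Q_flow
tau = 5.51 / 9.83 = 0.5605 s


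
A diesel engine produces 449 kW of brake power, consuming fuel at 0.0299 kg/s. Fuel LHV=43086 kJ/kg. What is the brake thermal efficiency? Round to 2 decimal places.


eta_BTE = (BP / (mf * LHV)) * 100
Denominator = 0.0299 * 43086 = 1288.2714 kW
eta_BTE = (449 / 1288.2714) * 100 = 34.85%


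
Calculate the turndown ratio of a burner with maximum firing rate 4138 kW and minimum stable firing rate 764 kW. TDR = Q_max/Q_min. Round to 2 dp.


TDR = Q_max / Q_min
TDR = 4138 / 764 = 5.42


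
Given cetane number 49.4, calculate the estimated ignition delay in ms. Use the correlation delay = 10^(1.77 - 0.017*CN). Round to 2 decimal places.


delay = 10^(1.77 - 0.017*CN)
Exponent = 1.77 - 0.017*49.4 = 0.9302
delay = 10^0.9302 = 8.52 ms


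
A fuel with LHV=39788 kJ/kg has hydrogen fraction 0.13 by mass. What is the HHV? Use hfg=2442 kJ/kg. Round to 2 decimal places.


HHV = LHV + hfg * 9 * H
Water addition = 2442 * 9 * 0.13 = 2857.140 kJ/kg
HHV = 39788 + 2857.140 = 42645.14 kJ/kg


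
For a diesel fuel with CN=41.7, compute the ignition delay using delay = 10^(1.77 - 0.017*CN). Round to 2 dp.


delay = 10^(1.77 - 0.017*CN)
Exponent = 1.77 - 0.017*41.7 = 1.0611
delay = 10^1.0611 = 11.51 ms


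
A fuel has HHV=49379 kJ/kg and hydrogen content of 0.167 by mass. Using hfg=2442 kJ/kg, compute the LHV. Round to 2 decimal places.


LHV = HHV - hfg * 9 * H
Water correction = 2442 * 9 * 0.167 = 3670.326 kJ/kg
LHV = 49379 - 3670.326 = 45708.67 kJ/kg


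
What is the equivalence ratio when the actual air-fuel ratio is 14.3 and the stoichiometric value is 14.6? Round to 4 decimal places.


phi = AFR_stoich / AFR_actual
phi = 14.6 / 14.3 = 1.0210


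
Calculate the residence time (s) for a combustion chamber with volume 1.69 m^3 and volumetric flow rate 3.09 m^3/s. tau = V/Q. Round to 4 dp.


tau = V / Q_flow
tau = 1.69 / 3.09 = 0.5469 s


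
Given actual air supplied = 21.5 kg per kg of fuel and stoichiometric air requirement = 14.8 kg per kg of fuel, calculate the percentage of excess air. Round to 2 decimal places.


Excess air = actual - stoichiometric = 21.5 - 14.8 = 6.70 kg/kg fuel
Excess air % = (excess / stoich) * 100 = (6.70 / 14.8) * 100 = 45.27%


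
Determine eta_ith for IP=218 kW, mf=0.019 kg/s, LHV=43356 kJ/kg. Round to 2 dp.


eta_ith = (IP / (mf * LHV)) * 100
Denominator = 0.019 * 43356 = 823.7640 kW
eta_ith = (218 / 823.7640) * 100 = 26.46%


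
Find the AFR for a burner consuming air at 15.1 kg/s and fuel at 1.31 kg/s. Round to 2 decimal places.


AFR = m_air / m_fuel
AFR = 15.1 / 1.31 = 11.53


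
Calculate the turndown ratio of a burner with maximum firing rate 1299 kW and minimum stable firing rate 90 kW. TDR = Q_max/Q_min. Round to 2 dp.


TDR = Q_max / Q_min
TDR = 1299 / 90 = 14.43


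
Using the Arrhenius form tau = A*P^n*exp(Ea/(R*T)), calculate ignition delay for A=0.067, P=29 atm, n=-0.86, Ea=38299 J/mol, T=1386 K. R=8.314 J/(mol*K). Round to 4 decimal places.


tau = A * P^n * exp(Ea/(R*T))
P^n = 29^(-0.86) = 0.05525069
Ea/(R*T) = 38299/(8.314*1386) = 3.323642
exp(Ea/(R*T)) = 27.761262
tau = 0.067 * 0.05525069 * 27.761262 = 0.1028 ms


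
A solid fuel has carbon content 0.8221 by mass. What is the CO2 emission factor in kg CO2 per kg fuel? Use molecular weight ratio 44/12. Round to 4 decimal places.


EF = C_frac * (M_CO2 / M_C)
EF = 0.8221 * (44/12)
EF = 0.8221 * 3.666667 = 3.0144 kg_CO2/kg_fuel


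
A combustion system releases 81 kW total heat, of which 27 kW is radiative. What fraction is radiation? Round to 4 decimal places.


f_rad = Q_rad / Q_total
f_rad = 27 / 81 = 0.3333


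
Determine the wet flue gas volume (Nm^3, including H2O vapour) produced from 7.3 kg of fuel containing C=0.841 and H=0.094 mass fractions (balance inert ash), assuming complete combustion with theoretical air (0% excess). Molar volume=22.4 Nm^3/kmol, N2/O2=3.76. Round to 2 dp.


Per kg fuel: CO2 = (C/12 kmol)*22.4 = (0.841/12)*22.4 = 1.56987 Nm^3
Per kg fuel: H2O = (H/2 kmol)*22.4 = (0.094/2)*22.4 = 1.05280 Nm^3
O2 needed per kg fuel = C/12 + H/4 = 0.841/12 + 0.094/4 = 0.09358333 kmol
Per kg fuel: N2 = O2*3.76*22.4 = 0.09358333*3.76*22.4 = 7.88196 Nm^3
Total per kg = 1.56987 + 1.05280 + 7.88196 = 10.50463 Nm^3
Total = 10.50463 * 7.3 = 76.68 Nm^3


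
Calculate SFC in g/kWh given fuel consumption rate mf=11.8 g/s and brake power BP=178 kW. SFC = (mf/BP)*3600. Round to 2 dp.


SFC = (mf / BP) * 3600
Rate = 11.8 / 178 = 0.066292 g/(s*kW)
SFC = 0.066292 * 3600 = 238.65 g/kWh


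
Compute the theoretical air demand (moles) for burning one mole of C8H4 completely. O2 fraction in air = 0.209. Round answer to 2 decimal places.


Balanced combustion: C8H4 + 9 O2 -> 8 CO2 + 2 H2O
O2 needed = C + H/4 = 8 + 4/4 = 9.00 moles
Air moles = O2 / 0.209 = 9.00 / 0.209 = 43.06 moles air


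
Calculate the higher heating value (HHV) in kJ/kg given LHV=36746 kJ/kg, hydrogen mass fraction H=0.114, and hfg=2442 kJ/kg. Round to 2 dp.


HHV = LHV + hfg * 9 * H
Water addition = 2442 * 9 * 0.114 = 2505.492 kJ/kg
HHV = 36746 + 2505.492 = 39251.49 kJ/kg


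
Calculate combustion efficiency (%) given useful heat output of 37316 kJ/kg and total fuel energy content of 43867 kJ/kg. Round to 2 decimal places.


Efficiency = (Q_useful / Q_fuel) * 100
Efficiency = (37316 / 43867) * 100
Efficiency = 0.8507 * 100 = 85.07%


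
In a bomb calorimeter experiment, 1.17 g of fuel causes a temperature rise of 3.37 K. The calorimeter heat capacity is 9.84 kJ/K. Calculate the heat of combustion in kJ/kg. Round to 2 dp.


Hc = C_cal * delta_T / m_fuel
Q_released = 9.84 * 3.37 = 33.1608 kJ
m_fuel = 1.17 g = 1.17/1000 kg = 0.001170 kg
Hc = 33.1608 / 0.001170 = 28342.56 kJ/kg


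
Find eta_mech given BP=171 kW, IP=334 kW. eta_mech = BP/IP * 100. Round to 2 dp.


eta_mech = (BP / IP) * 100
Ratio = 171 / 334 = 0.5120
eta_mech = 0.5120 * 100 = 51.20%


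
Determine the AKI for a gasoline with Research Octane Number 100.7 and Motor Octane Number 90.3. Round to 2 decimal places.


AKI = (RON + MON) / 2
AKI = (100.7 + 90.3) / 2
AKI = 191.0 / 2 = 95.50


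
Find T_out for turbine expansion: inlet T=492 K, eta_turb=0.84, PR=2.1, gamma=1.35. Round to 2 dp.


T_out = T_in * (1 - eta * (1 - PR^(-(gamma-1)/gamma)))
Exponent = -(1.35-1)/1.35 = -0.25925926
PR^exp = 2.1^(-0.25925926) = 0.82501466
Factor = 1 - 0.84*(1 - 0.82501466) = 0.85301231
T_out = 492 * 0.85301231 = 419.68 K


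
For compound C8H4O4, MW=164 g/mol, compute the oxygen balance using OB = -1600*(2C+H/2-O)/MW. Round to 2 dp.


OB = -1600 * (2C + H/2 - O) / MW
Inner = 2*8 + 4/2 - 4 = 14.00
OB = -1600 * 14.00 / 164 = -136.59%


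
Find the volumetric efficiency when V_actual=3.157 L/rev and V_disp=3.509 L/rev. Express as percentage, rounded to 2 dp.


eta_v = (V_actual / V_disp) * 100
Ratio = 3.157 / 3.509 = 0.8997
eta_v = 0.8997 * 100 = 89.97%


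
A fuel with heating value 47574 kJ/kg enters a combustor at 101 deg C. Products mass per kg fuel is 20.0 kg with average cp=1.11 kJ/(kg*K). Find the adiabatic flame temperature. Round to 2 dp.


T_ad = T_in + Hc / (m_p * cp)
Denominator = 20.0 * 1.11 = 22.2000
Temperature rise = 47574 / 22.2000 = 2142.97 K
T_ad = 101 + 2142.97 = 2243.97 deg C


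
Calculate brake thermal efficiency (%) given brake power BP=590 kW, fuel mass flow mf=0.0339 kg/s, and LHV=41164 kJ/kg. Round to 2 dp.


eta_BTE = (BP / (mf * LHV)) * 100
Denominator = 0.0339 * 41164 = 1395.4596 kW
eta_BTE = (590 / 1395.4596) * 100 = 42.28%


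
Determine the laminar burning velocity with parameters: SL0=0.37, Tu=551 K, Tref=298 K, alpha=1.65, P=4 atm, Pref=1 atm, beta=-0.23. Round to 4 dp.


SL = SL0 * (Tu/Tref)^alpha * (P/Pref)^beta
T ratio = 551/298 = 1.84899329
(T ratio)^alpha = 1.84899329^1.65 = 2.757041
(P/Pref)^beta = 4^(-0.23) = 0.726986
SL = 0.37 * 2.757041 * 0.726986 = 0.7416 m/s


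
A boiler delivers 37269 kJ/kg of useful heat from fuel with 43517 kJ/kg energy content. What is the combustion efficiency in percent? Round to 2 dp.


Efficiency = (Q_useful / Q_fuel) * 100
Efficiency = (37269 / 43517) * 100
Efficiency = 0.8564 * 100 = 85.64%


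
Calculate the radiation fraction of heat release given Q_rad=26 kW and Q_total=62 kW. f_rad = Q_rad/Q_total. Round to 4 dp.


f_rad = Q_rad / Q_total
f_rad = 26 / 62 = 0.4194


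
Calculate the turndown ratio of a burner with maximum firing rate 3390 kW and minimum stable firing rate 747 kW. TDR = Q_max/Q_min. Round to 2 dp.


TDR = Q_max / Q_min
TDR = 3390 / 747 = 4.54


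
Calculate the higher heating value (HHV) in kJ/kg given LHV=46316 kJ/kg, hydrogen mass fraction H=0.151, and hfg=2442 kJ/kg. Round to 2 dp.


HHV = LHV + hfg * 9 * H
Water addition = 2442 * 9 * 0.151 = 3318.678 kJ/kg
HHV = 46316 + 3318.678 = 49634.68 kJ/kg


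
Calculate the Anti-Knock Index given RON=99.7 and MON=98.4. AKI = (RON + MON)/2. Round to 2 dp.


AKI = (RON + MON) / 2
AKI = (99.7 + 98.4) / 2
AKI = 198.1 / 2 = 99.05


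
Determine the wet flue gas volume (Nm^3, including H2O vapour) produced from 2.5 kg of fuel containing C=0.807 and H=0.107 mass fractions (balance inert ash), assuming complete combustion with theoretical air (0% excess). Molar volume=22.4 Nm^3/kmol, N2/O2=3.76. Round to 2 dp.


Per kg fuel: CO2 = (C/12 kmol)*22.4 = (0.807/12)*22.4 = 1.50640 Nm^3
Per kg fuel: H2O = (H/2 kmol)*22.4 = (0.107/2)*22.4 = 1.19840 Nm^3
O2 needed per kg fuel = C/12 + H/4 = 0.807/12 + 0.107/4 = 0.09400000 kmol
Per kg fuel: N2 = O2*3.76*22.4 = 0.09400000*3.76*22.4 = 7.91706 Nm^3
Total per kg = 1.50640 + 1.19840 + 7.91706 = 10.62186 Nm^3
Total = 10.62186 * 2.5 = 26.55 Nm^3


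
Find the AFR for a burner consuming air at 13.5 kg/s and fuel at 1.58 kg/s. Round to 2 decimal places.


AFR = m_air / m_fuel
AFR = 13.5 / 1.58 = 8.54


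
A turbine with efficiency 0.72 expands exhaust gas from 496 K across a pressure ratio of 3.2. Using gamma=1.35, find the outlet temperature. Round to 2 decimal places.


T_out = T_in * (1 - eta * (1 - PR^(-(gamma-1)/gamma)))
Exponent = -(1.35-1)/1.35 = -0.25925926
PR^exp = 3.2^(-0.25925926) = 0.73966521
Factor = 1 - 0.72*(1 - 0.73966521) = 0.81255895
T_out = 496 * 0.81255895 = 403.03 K


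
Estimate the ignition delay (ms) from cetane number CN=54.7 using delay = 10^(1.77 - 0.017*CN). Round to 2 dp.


delay = 10^(1.77 - 0.017*CN)
Exponent = 1.77 - 0.017*54.7 = 0.8401
delay = 10^0.8401 = 6.92 ms


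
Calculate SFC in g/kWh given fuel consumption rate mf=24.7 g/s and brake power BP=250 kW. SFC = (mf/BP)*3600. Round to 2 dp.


SFC = (mf / BP) * 3600
Rate = 24.7 / 250 = 0.098800 g/(s*kW)
SFC = 0.098800 * 3600 = 355.68 g/kWh


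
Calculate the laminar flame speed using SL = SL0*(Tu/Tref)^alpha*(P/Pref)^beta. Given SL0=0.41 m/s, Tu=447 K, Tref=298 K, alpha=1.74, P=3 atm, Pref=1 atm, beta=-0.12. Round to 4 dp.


SL = SL0 * (Tu/Tref)^alpha * (P/Pref)^beta
T ratio = 447/298 = 1.50000000
(T ratio)^alpha = 1.50000000^1.74 = 2.024878
(P/Pref)^beta = 3^(-0.12) = 0.876487
SL = 0.41 * 2.024878 * 0.876487 = 0.7277 m/s


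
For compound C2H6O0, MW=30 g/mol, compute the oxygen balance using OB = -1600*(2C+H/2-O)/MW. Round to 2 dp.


OB = -1600 * (2C + H/2 - O) / MW
Inner = 2*2 + 6/2 - 0 = 7.00
OB = -1600 * 7.00 / 30 = -373.33%


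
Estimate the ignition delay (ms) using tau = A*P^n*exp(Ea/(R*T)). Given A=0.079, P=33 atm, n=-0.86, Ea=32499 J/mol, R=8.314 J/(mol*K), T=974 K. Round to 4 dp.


tau = A * P^n * exp(Ea/(R*T))
P^n = 33^(-0.86) = 0.04943995
Ea/(R*T) = 32499/(8.314*974) = 4.013294
exp(Ea/(R*T)) = 55.328847
tau = 0.079 * 0.04943995 * 55.328847 = 0.2161 ms


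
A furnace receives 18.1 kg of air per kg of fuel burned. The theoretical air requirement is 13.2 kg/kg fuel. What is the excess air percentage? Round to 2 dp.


Excess air = actual - stoichiometric = 18.1 - 13.2 = 4.90 kg/kg fuel
Excess air % = (excess / stoich) * 100 = (4.90 / 13.2) * 100 = 37.12%


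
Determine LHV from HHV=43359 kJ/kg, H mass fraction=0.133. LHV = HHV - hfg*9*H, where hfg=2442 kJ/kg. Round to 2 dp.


LHV = HHV - hfg * 9 * H
Water correction = 2442 * 9 * 0.133 = 2923.074 kJ/kg
LHV = 43359 - 2923.074 = 40435.93 kJ/kg


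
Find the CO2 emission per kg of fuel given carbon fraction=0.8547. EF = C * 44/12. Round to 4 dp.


EF = C_frac * (M_CO2 / M_C)
EF = 0.8547 * (44/12)
EF = 0.8547 * 3.666667 = 3.1339 kg_CO2/kg_fuel


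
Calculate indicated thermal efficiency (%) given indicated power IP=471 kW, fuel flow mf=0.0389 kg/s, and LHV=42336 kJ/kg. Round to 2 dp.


eta_ith = (IP / (mf * LHV)) * 100
Denominator = 0.0389 * 42336 = 1646.8704 kW
eta_ith = (471 / 1646.8704) * 100 = 28.60%


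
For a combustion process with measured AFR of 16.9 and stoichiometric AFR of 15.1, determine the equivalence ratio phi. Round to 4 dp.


phi = AFR_stoich / AFR_actual
phi = 15.1 / 16.9 = 0.8935


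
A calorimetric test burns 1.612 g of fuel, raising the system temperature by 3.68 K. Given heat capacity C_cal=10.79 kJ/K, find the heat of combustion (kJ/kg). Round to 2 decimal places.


Hc = C_cal * delta_T / m_fuel
Q_released = 10.79 * 3.68 = 39.7072 kJ
m_fuel = 1.612 g = 1.612/1000 kg = 0.001612 kg
Hc = 39.7072 / 0.001612 = 24632.26 kJ/kg


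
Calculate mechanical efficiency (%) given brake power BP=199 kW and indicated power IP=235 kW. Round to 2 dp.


eta_mech = (BP / IP) * 100
Ratio = 199 / 235 = 0.8468
eta_mech = 0.8468 * 100 = 84.68%


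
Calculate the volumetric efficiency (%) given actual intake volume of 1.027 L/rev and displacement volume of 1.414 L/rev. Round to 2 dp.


eta_v = (V_actual / V_disp) * 100
Ratio = 1.027 / 1.414 = 0.7263
eta_v = 0.7263 * 100 = 72.63%


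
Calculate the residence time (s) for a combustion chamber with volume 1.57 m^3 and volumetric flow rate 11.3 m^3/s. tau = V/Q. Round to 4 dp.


tau = V / Q_flow
tau = 1.57 / 11.3 = 0.1389 s


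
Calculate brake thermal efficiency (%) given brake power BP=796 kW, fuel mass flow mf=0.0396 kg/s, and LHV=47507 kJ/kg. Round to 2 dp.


eta_BTE = (BP / (mf * LHV)) * 100
Denominator = 0.0396 * 47507 = 1881.2772 kW
eta_BTE = (796 / 1881.2772) * 100 = 42.31%


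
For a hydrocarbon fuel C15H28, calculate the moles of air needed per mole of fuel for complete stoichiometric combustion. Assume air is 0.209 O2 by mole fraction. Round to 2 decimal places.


Balanced combustion: C15H28 + 22 O2 -> 15 CO2 + 14 H2O
O2 needed = C + H/4 = 15 + 28/4 = 22.00 moles
Air moles = O2 / 0.209 = 22.00 / 0.209 = 105.26 moles air


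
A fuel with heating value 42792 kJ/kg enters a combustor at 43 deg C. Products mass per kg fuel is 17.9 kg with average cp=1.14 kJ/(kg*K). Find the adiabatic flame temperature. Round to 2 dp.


T_ad = T_in + Hc / (m_p * cp)
Denominator = 17.9 * 1.14 = 20.4060
Temperature rise = 42792 / 20.4060 = 2097.03 K
T_ad = 43 + 2097.03 = 2140.03 deg C


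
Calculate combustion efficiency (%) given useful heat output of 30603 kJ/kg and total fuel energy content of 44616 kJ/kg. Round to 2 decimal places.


Efficiency = (Q_useful / Q_fuel) * 100
Efficiency = (30603 / 44616) * 100
Efficiency = 0.6859 * 100 = 68.59%
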